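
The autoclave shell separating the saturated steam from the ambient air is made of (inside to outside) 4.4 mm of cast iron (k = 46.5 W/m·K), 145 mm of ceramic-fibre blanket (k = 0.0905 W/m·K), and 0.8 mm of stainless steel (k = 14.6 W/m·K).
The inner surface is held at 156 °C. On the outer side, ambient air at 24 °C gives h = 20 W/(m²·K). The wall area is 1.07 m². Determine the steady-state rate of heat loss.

Using the resistance-network approach (series):
R_cast iron = L/(kA) = 0.0044/(46.5×1.07) = 8.843×10^-5 K/W
R_ceramic-fibre blanket = L/(kA) = 0.145/(0.0905×1.07) = 1.497 K/W
R_stainless steel = L/(kA) = 0.0008/(14.6×1.07) = 5.121×10^-5 K/W
R_outer film = 1/(h_o·A) = 1/(20×1.07) = 0.04673 K/W
R_total = 1.544 K/W
Q = ΔT / R_total = 132 / 1.544

Q ≈ 85.5 W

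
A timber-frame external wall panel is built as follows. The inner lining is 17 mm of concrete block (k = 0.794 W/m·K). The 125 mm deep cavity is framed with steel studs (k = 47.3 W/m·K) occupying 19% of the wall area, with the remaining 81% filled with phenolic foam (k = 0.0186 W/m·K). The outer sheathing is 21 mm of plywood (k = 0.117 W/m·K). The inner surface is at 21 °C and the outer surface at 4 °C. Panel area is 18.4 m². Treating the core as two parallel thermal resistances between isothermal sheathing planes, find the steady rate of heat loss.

Q ≈ 1460 W

Sheathing layers in series; stud and cavity paths in parallel between them.
R_inner = 0.017/(0.794×18.4) = 0.001164 K/W
R_stud  = 0.125/(47.3×0.19×18.4) = 7.559×10^-4 K/W
R_cav   = 0.125/(0.0186×0.81×18.4) = 0.4509 K/W
1/R_core = 1/R_stud + 1/R_cav → R_core = 7.547×10^-4 K/W
R_outer = 0.021/(0.117×18.4) = 0.009755 K/W
R_total = 0.01167 K/W
Q = ΔT/R_total = 17/0.01167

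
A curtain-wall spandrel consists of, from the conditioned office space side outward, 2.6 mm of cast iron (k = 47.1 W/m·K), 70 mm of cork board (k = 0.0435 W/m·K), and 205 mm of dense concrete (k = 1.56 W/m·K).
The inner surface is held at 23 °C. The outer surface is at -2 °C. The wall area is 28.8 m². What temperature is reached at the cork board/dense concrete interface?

T ≈ -0.113 °C

Series thermal resistances:
R_cast iron = L/(kA) = 0.0026/(47.1×28.8) = 1.917×10^-6 K/W
R_cork board = L/(kA) = 0.07/(0.0435×28.8) = 0.05587 K/W
R_dense concrete = L/(kA) = 0.205/(1.56×28.8) = 0.004563 K/W
R_total = 0.06044 K/W;  Q = ΔT/R_total = 25/0.06044 = 413.6 W
T_interface = T_inner − Q·ΣR(inner→interface) = 23 − 414×0.05588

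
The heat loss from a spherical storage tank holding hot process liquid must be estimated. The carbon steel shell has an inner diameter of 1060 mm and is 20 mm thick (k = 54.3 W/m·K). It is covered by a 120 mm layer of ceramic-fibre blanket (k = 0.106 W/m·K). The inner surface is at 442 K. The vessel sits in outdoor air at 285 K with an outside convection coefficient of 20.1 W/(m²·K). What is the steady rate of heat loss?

Q ≈ 620 W

Radial (spherical) resistances in series:
R_carbon steel shell = (1/0.53 − 1/0.55)/(4π×54.3) = 1.005×10^-4 K/W
R_ceramic-fibre blanket = (1/0.55 − 1/0.67)/(4π×0.106) = 0.2445 K/W
R_outer film = 1/(h·4πr_o²) = 1/(20.1×4π×0.67²) = 0.00882 K/W
R_total = 0.2534 K/W
Q = ΔT/R_total = 157/0.2534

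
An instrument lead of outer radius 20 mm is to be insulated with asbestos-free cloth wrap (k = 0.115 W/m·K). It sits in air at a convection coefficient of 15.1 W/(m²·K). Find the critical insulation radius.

For a cylinder r_cr = k/h = 0.115/15.1
r_cr = 7.62 mm; since the bare radius (20 mm) is above r_cr, any added insulation will reduce heat loss.

r_cr ≈ 7.62 mm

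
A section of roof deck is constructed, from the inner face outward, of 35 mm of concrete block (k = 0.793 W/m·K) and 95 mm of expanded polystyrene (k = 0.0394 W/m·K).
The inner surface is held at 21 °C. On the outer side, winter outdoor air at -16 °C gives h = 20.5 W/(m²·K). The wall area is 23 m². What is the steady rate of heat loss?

Q ≈ 340 W

Treating each layer as a thermal resistance in series:
R_concrete block = L/(kA) = 0.035/(0.793×23) = 0.001919 K/W
R_expanded polystyrene = L/(kA) = 0.095/(0.0394×23) = 0.1048 K/W
R_outer film = 1/(h_o·A) = 1/(20.5×23) = 0.002121 K/W
R_total = 0.1089 K/W
Q = ΔT / R_total = 37 / 0.1089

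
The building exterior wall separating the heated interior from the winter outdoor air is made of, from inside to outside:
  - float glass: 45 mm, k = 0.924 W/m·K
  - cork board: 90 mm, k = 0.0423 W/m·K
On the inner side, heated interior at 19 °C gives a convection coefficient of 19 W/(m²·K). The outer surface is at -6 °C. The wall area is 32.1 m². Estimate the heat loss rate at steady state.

Q ≈ 360 W

Treating each layer as a thermal resistance in series:
R_inner film = 1/(h_i·A) = 1/(19×32.1) = 0.00164 K/W
R_float glass = L/(kA) = 0.045/(0.924×32.1) = 0.001517 K/W
R_cork board = L/(kA) = 0.09/(0.0423×32.1) = 0.06628 K/W
R_total = 0.06944 K/W
Q = ΔT / R_total = 25 / 0.06944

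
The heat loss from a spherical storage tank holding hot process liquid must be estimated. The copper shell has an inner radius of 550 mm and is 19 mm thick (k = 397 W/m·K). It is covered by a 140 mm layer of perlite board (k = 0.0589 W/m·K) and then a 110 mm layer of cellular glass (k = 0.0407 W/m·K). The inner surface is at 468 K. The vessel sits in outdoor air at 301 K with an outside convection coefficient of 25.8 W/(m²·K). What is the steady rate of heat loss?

Q ≈ 198 W

Spherical conduction: R = (1/r_in − 1/r_out)/(4πk) per layer; series-sum.
R_copper shell = (1/0.55 − 1/0.569)/(4π×397) = 1.217×10^-5 K/W
R_perlite board = (1/0.569 − 1/0.709)/(4π×0.0589) = 0.4689 K/W
R_cellular glass = (1/0.709 − 1/0.819)/(4π×0.0407) = 0.3704 K/W
R_outer film = 1/(h·4πr_o²) = 1/(25.8×4π×0.819²) = 0.004598 K/W
R_total = 0.8439 K/W
Q = ΔT/R_total = 167/0.8439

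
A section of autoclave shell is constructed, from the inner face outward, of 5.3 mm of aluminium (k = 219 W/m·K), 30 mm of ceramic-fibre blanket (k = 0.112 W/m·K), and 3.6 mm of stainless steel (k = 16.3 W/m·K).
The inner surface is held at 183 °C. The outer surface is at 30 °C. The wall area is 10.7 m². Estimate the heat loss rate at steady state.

Using the resistance-network approach (series):
R_aluminium = L/(kA) = 0.0053/(219×10.7) = 2.262×10^-6 K/W
R_ceramic-fibre blanket = L/(kA) = 0.03/(0.112×10.7) = 0.02503 K/W
R_stainless steel = L/(kA) = 0.0036/(16.3×10.7) = 2.064×10^-5 K/W
R_total = 0.02506 K/W
Q = ΔT / R_total = 153 / 0.02506

Q ≈ 6110 W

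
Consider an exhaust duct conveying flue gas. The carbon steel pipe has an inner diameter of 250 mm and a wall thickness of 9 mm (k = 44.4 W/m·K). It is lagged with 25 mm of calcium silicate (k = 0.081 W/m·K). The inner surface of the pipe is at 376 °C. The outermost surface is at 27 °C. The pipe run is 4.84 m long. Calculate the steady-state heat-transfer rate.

Radial resistances (cylindrical: R_cond = ln(r_o/r_i)/(2πkL), R_conv = 1/(h·2πrL)):
R_carbon steel pipe wall = ln(134/125)/(2π×44.4×4.84) = 5.149×10^-5 K/W
R_calcium silicate = ln(159/134)/(2π×0.081×4.84) = 0.06945 K/W
R_total = 0.0695 K/W
Q = ΔT/R_total = 349/0.0695

Q ≈ 5020 W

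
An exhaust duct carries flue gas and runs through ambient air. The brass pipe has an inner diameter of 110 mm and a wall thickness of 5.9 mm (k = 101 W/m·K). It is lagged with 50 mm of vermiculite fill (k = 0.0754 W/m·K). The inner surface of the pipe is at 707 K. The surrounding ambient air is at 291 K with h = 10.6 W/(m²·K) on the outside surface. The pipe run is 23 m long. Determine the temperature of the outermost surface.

T ≈ 331 K

Per-layer cylindrical resistances, series-summed:
R_brass pipe wall = ln(60.9/55)/(2π×101×23) = 6.981×10^-6 K/W
R_vermiculite fill = ln(110.9/60.9)/(2π×0.0754×23) = 0.05501 K/W
R_outer film = 1/(h_o·2πr_oL) = 1/(10.6×2π×0.1109×23) = 0.005886 K/W
R_total = 0.0609 K/W
Q = ΔT/R_total = 416/0.0609
Q = 6830 W
T_interface = T_inner − Q·ΣR(inner→interface) = 707 − 6830×0.05502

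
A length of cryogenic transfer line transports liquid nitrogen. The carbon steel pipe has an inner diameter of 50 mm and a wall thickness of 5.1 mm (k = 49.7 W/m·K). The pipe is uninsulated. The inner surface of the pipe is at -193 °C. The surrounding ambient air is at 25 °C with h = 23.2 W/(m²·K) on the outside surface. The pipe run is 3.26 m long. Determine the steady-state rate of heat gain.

Q ≈ 3110 W

Per-layer cylindrical resistances, series-summed:
R_carbon steel pipe wall = ln(30.1/25)/(2π×49.7×3.26) = 1.824×10^-4 K/W
R_outer film = 1/(h_o·2πr_oL) = 1/(23.2×2π×0.0301×3.26) = 0.06991 K/W
R_total = 0.07009 K/W
Q = ΔT/R_total = 218/0.07009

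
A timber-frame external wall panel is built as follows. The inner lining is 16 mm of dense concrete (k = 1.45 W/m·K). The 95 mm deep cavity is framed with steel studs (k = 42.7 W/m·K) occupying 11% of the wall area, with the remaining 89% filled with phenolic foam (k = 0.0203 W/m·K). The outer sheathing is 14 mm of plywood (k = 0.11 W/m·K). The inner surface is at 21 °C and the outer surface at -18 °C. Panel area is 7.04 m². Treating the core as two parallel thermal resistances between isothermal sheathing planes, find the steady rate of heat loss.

Sheathing layers in series; stud and cavity paths in parallel between them.
R_inner = 0.016/(1.45×7.04) = 0.001567 K/W
R_stud  = 0.095/(42.7×0.11×7.04) = 0.002873 K/W
R_cav   = 0.095/(0.0203×0.89×7.04) = 0.7469 K/W
1/R_core = 1/R_stud + 1/R_cav → R_core = 0.002862 K/W
R_outer = 0.014/(0.11×7.04) = 0.01808 K/W
R_total = 0.02251 K/W
Q = ΔT/R_total = 39/0.02251

Q ≈ 1730 W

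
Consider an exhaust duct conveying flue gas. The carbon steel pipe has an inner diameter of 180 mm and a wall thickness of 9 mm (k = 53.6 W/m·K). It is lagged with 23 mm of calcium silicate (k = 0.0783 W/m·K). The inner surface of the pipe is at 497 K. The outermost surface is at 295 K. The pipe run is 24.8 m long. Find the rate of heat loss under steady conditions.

Treating each annulus and film as a series resistance:
R_carbon steel pipe wall = ln(99/90)/(2π×53.6×24.8) = 1.141×10^-5 K/W
R_calcium silicate = ln(122/99)/(2π×0.0783×24.8) = 0.01712 K/W
R_total = 0.01713 K/W
Q = ΔT/R_total = 202/0.01713

Q ≈ 11800 W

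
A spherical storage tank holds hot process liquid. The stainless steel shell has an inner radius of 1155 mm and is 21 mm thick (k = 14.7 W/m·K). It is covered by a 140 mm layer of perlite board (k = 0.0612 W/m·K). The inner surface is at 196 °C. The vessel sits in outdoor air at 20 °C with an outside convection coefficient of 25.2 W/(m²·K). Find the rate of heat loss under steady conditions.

Q ≈ 1470 W

Radial (spherical) resistances in series:
R_stainless steel shell = (1/1.155 − 1/1.176)/(4π×14.7) = 8.37×10^-5 K/W
R_perlite board = (1/1.176 − 1/1.316)/(4π×0.0612) = 0.1176 K/W
R_outer film = 1/(h·4πr_o²) = 1/(25.2×4π×1.316²) = 0.001823 K/W
R_total = 0.1195 K/W
Q = ΔT/R_total = 176/0.1195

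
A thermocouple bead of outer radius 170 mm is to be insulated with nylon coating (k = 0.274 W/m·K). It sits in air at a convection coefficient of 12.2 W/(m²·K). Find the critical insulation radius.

r_cr ≈ 44.9 mm

For a sphere r_cr = 2k/h = 2×0.274/12.2
r_cr = 44.9 mm; since the bare radius (170 mm) is above r_cr, any added insulation will reduce heat loss.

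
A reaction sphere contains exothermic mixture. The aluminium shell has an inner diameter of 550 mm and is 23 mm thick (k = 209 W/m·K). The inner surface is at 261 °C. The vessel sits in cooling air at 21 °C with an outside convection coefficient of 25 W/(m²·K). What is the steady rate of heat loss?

Q ≈ 6680 W

For a spherical shell R = (1/r₁ − 1/r₂)/(4πk); film R = 1/(h·4πr²). In series:
R_aluminium shell = (1/0.275 − 1/0.298)/(4π×209) = 1.069×10^-4 K/W
R_outer film = 1/(h·4πr_o²) = 1/(25×4π×0.298²) = 0.03584 K/W
R_total = 0.03595 K/W
Q = ΔT/R_total = 240/0.03595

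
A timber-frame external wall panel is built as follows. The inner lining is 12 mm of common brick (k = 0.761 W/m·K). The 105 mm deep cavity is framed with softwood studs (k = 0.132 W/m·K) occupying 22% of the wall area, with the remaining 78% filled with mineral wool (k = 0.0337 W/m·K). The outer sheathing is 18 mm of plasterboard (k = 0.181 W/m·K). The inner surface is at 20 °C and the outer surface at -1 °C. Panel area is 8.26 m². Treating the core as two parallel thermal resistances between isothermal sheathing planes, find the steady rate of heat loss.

Q ≈ 86.2 W

Sheathing layers in series; stud and cavity paths in parallel between them.
R_inner = 0.012/(0.761×8.26) = 0.001909 K/W
R_stud  = 0.105/(0.132×0.22×8.26) = 0.4377 K/W
R_cav   = 0.105/(0.0337×0.78×8.26) = 0.4836 K/W
1/R_core = 1/R_stud + 1/R_cav → R_core = 0.2298 K/W
R_outer = 0.018/(0.181×8.26) = 0.01204 K/W
R_total = 0.2437 K/W
Q = ΔT/R_total = 21/0.2437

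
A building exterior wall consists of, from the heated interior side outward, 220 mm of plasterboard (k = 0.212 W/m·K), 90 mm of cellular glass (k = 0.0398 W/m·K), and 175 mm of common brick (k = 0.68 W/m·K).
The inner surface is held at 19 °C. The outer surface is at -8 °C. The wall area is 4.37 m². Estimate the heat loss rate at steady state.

Using the resistance-network approach (series):
R_plasterboard = L/(kA) = 0.22/(0.212×4.37) = 0.2375 K/W
R_cellular glass = L/(kA) = 0.09/(0.0398×4.37) = 0.5175 K/W
R_common brick = L/(kA) = 0.175/(0.68×4.37) = 0.05889 K/W
R_total = 0.8138 K/W
Q = ΔT / R_total = 27 / 0.8138

Q ≈ 33.2 W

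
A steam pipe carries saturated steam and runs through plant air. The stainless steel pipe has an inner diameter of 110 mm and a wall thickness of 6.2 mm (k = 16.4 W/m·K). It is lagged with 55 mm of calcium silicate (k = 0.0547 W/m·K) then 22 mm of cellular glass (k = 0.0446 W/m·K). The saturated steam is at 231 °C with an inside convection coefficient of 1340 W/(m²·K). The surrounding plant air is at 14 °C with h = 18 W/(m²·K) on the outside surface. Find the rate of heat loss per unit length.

For a radial system each layer contributes R = ln(r_out/r_in)/(2πkL); films add R = 1/(hA).
R_inner film = 1/(h_i·2πr₁L) = 1/(1340×2π×0.055×1) = 0.002159 K/W
R_stainless steel pipe wall = ln(61.2/55)/(2π×16.4×1) = 0.001037 K/W
R_calcium silicate = ln(116.2/61.2)/(2π×0.0547×1) = 1.866 K/W
R_cellular glass = ln(138.2/116.2)/(2π×0.0446×1) = 0.6187 K/W
R_outer film = 1/(h_o·2πr_oL) = 1/(18×2π×0.1382×1) = 0.06398 K/W
R_total = 2.551 K/W
Q = ΔT/R_total = 217/2.551

q′ ≈ 85 W/m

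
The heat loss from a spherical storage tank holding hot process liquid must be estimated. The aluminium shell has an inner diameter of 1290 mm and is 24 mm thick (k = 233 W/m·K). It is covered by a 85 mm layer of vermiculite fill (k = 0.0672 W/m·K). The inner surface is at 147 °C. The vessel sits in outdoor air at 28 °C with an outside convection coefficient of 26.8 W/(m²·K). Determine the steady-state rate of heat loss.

Q ≈ 581 W

Spherical conduction: R = (1/r_in − 1/r_out)/(4πk) per layer; series-sum.
R_aluminium shell = (1/0.645 − 1/0.669)/(4π×233) = 1.9×10^-5 K/W
R_vermiculite fill = (1/0.669 − 1/0.754)/(4π×0.0672) = 0.1995 K/W
R_outer film = 1/(h·4πr_o²) = 1/(26.8×4π×0.754²) = 0.005223 K/W
R_total = 0.2048 K/W
Q = ΔT/R_total = 119/0.2048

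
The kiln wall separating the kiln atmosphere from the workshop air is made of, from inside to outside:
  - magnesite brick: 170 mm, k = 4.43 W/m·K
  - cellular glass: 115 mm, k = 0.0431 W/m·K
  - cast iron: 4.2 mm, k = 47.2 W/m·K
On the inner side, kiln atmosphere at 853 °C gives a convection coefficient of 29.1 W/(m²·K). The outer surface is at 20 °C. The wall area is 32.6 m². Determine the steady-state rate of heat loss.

Q ≈ 9910 W

Using the resistance-network approach (series):
R_inner film = 1/(h_i·A) = 1/(29.1×32.6) = 0.001054 K/W
R_magnesite brick = L/(kA) = 0.17/(4.43×32.6) = 0.001177 K/W
R_cellular glass = L/(kA) = 0.115/(0.0431×32.6) = 0.08185 K/W
R_cast iron = L/(kA) = 0.0042/(47.2×32.6) = 2.73×10^-6 K/W
R_total = 0.08408 K/W
Q = ΔT / R_total = 833 / 0.08408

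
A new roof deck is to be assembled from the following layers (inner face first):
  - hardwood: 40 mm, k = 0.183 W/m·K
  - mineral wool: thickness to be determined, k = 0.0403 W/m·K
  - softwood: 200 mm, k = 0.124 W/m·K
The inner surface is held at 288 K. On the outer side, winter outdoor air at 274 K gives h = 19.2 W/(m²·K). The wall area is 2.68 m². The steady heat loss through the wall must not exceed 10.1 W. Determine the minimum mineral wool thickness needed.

L ≈ 73.8 mm

Thermal resistances in series:
R_hardwood = L/(kA) = 0.04/(0.183×2.68) = 0.08156 K/W
R_softwood = L/(kA) = 0.2/(0.124×2.68) = 0.6018 K/W
R_outer film = 1/(h_o·A) = 1/(19.2×2.68) = 0.01943 K/W
Sum of the known resistances R_other = 0.7028 K/W
Required total resistance R_tot = ΔT/Q_allow = 14/10.1 = 1.386 K/W
R_mineral wool = R_tot − R_other = 0.6833 K/W
L = R·k·A = 0.6833×0.0403×2.68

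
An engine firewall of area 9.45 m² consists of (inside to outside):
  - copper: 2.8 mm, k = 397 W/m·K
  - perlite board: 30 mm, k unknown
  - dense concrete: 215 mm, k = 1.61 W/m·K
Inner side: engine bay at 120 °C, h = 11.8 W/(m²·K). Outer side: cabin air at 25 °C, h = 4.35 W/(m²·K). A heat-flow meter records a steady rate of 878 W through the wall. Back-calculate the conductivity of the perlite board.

k ≈ 0.0522 W/(m·K)

Model the wall as resistances in series:
R_inner film = 1/(h_i·A) = 1/(11.8×9.45) = 0.008968 K/W
R_copper = L/(kA) = 0.0028/(397×9.45) = 7.463×10^-7 K/W
R_dense concrete = L/(kA) = 0.215/(1.61×9.45) = 0.01413 K/W
R_outer film = 1/(h_o·A) = 1/(4.35×9.45) = 0.02433 K/W
Sum of known resistances R_other = 0.04743 K/W
Total R = ΔT/Q = 95/878 = 0.1082 K/W
R_perlite board = R_total − R_other = 0.06077 K/W
k = L/(R·A) = 0.03/(0.06077×9.45)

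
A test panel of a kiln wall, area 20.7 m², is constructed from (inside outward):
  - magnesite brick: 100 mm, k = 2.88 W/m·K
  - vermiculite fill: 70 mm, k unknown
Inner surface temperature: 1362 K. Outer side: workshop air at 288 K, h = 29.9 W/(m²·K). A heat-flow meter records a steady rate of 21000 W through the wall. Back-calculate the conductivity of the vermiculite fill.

k ≈ 0.0707 W/(m·K)

Treating each layer as a thermal resistance in series:
R_magnesite brick = L/(kA) = 0.1/(2.88×20.7) = 0.001677 K/W
R_outer film = 1/(h_o·A) = 1/(29.9×20.7) = 0.001616 K/W
Sum of known resistances R_other = 0.003293 K/W
Total R = ΔT/Q = 1074/21000 = 0.05114 K/W
R_vermiculite fill = R_total − R_other = 0.04785 K/W
k = L/(R·A) = 0.07/(0.04785×20.7)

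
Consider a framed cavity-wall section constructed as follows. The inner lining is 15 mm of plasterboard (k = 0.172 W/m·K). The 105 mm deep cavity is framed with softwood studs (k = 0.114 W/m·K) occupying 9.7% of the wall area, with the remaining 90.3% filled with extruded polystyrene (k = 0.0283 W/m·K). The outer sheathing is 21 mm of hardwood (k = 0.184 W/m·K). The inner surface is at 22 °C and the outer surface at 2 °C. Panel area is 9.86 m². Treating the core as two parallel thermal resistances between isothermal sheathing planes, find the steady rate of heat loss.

Sheathing layers in series; stud and cavity paths in parallel between them.
R_inner = 0.015/(0.172×9.86) = 0.008845 K/W
R_stud  = 0.105/(0.114×0.097×9.86) = 0.963 K/W
R_cav   = 0.105/(0.0283×0.903×9.86) = 0.4167 K/W
1/R_core = 1/R_stud + 1/R_cav → R_core = 0.2909 K/W
R_outer = 0.021/(0.184×9.86) = 0.01158 K/W
R_total = 0.3113 K/W
Q = ΔT/R_total = 20/0.3113

Q ≈ 64.3 W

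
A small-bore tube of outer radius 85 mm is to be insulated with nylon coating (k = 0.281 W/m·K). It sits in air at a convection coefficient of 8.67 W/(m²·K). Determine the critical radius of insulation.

For a cylinder r_cr = k/h = 0.281/8.67
r_cr = 32.4 mm; since the bare radius (85 mm) is above r_cr, any added insulation will reduce heat loss.

r_cr ≈ 32.4 mm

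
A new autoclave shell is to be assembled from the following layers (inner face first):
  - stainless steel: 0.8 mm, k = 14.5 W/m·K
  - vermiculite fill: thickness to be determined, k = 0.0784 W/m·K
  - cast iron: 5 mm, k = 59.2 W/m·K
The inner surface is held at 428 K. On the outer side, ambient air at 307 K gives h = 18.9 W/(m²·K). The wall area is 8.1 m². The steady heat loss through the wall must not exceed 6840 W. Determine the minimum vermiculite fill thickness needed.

Treating each layer as a thermal resistance in series:
R_stainless steel = L/(kA) = 0.0008/(14.5×8.1) = 6.811×10^-6 K/W
R_cast iron = L/(kA) = 0.005/(59.2×8.1) = 1.043×10^-5 K/W
R_outer film = 1/(h_o·A) = 1/(18.9×8.1) = 0.006532 K/W
Sum of the known resistances R_other = 0.006549 K/W
Required total resistance R_tot = ΔT/Q_allow = 121/6840 = 0.01769 K/W
R_vermiculite fill = R_tot − R_other = 0.01114 K/W
L = R·k·A = 0.01114×0.0784×8.1

L ≈ 7.07 mm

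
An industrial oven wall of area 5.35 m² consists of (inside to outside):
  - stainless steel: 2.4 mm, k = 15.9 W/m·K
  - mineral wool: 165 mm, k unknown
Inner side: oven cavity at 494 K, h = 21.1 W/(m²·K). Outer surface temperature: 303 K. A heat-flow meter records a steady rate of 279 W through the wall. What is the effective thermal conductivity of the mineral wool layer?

Series thermal resistances:
R_inner film = 1/(h_i·A) = 1/(21.1×5.35) = 0.008859 K/W
R_stainless steel = L/(kA) = 0.0024/(15.9×5.35) = 2.821×10^-5 K/W
Sum of known resistances R_other = 0.008887 K/W
Total R = ΔT/Q = 191/279 = 0.6846 K/W
R_mineral wool = R_total − R_other = 0.6757 K/W
k = L/(R·A) = 0.165/(0.6757×5.35)

k ≈ 0.0456 W/(m·K)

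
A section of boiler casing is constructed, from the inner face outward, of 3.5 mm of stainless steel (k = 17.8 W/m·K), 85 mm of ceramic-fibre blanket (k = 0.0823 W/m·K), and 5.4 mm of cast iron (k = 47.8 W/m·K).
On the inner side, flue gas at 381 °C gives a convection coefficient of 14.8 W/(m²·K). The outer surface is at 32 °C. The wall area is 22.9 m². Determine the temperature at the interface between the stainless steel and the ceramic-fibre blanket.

Series thermal resistances:
R_inner film = 1/(h_i·A) = 1/(14.8×22.9) = 0.002951 K/W
R_stainless steel = L/(kA) = 0.0035/(17.8×22.9) = 8.586×10^-6 K/W
R_ceramic-fibre blanket = L/(kA) = 0.085/(0.0823×22.9) = 0.0451 K/W
R_cast iron = L/(kA) = 0.0054/(47.8×22.9) = 4.933×10^-6 K/W
R_total = 0.04806 K/W;  Q = ΔT/R_total = 349/0.04806 = 7261 W
T_interface = T_inner − Q·ΣR(inner→interface) = 381 − 7260×0.002959

T ≈ 360 °C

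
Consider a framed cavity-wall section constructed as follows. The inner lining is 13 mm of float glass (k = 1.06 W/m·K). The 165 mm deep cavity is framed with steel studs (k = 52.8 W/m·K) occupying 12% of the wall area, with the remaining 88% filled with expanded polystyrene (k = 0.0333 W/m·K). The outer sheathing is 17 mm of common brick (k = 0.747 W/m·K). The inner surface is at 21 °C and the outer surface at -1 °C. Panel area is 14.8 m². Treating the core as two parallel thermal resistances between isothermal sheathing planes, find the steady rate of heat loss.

Sheathing layers in series; stud and cavity paths in parallel between them.
R_inner = 0.013/(1.06×14.8) = 8.287×10^-4 K/W
R_stud  = 0.165/(52.8×0.12×14.8) = 0.00176 K/W
R_cav   = 0.165/(0.0333×0.88×14.8) = 0.3804 K/W
1/R_core = 1/R_stud + 1/R_cav → R_core = 0.001751 K/W
R_outer = 0.017/(0.747×14.8) = 0.001538 K/W
R_total = 0.004118 K/W
Q = ΔT/R_total = 22/0.004118

Q ≈ 5340 W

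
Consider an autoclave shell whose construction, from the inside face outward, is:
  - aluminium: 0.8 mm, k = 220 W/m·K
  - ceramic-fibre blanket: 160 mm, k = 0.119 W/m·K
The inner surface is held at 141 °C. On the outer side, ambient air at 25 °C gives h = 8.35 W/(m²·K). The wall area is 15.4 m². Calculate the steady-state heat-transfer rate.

Using the resistance-network approach (series):
R_aluminium = L/(kA) = 0.0008/(220×15.4) = 2.361×10^-7 K/W
R_ceramic-fibre blanket = L/(kA) = 0.16/(0.119×15.4) = 0.08731 K/W
R_outer film = 1/(h_o·A) = 1/(8.35×15.4) = 0.007777 K/W
R_total = 0.09508 K/W
Q = ΔT / R_total = 116 / 0.09508

Q ≈ 1220 W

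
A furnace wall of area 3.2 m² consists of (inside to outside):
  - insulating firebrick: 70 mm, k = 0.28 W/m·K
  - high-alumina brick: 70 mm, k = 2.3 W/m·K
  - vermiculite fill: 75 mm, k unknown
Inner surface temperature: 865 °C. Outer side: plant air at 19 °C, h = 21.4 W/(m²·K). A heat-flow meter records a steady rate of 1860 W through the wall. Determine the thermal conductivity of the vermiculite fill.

k ≈ 0.0665 W/(m·K)

Using the resistance-network approach (series):
R_insulating firebrick = L/(kA) = 0.07/(0.28×3.2) = 0.07812 K/W
R_high-alumina brick = L/(kA) = 0.07/(2.3×3.2) = 0.009511 K/W
R_outer film = 1/(h_o·A) = 1/(21.4×3.2) = 0.0146 K/W
Sum of known resistances R_other = 0.1022 K/W
Total R = ΔT/Q = 846/1860 = 0.4548 K/W
R_vermiculite fill = R_total − R_other = 0.3526 K/W
k = L/(R·A) = 0.075/(0.3526×3.2)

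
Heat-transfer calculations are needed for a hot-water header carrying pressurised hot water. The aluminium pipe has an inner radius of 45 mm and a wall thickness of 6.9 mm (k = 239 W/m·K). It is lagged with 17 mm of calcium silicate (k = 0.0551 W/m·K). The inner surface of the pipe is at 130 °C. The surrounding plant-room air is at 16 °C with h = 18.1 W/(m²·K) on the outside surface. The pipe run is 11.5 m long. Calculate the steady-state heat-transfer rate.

Per-layer cylindrical resistances, series-summed:
R_aluminium pipe wall = ln(51.9/45)/(2π×239×11.5) = 8.261×10^-6 K/W
R_calcium silicate = ln(68.9/51.9)/(2π×0.0551×11.5) = 0.07117 K/W
R_outer film = 1/(h_o·2πr_oL) = 1/(18.1×2π×0.0689×11.5) = 0.0111 K/W
R_total = 0.08227 K/W
Q = ΔT/R_total = 114/0.08227

Q ≈ 1390 W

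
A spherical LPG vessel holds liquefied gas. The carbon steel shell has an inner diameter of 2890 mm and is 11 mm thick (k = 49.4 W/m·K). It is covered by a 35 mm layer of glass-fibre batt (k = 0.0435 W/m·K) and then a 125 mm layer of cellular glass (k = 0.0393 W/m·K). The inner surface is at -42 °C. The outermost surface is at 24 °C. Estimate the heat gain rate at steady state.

Q ≈ 491 W

Spherical conduction: R = (1/r_in − 1/r_out)/(4πk) per layer; series-sum.
R_carbon steel shell = (1/1.445 − 1/1.456)/(4π×49.4) = 8.422×10^-6 K/W
R_glass-fibre batt = (1/1.456 − 1/1.491)/(4π×0.0435) = 0.02949 K/W
R_cellular glass = (1/1.491 − 1/1.616)/(4π×0.0393) = 0.105 K/W
R_total = 0.1346 K/W
Q = ΔT/R_total = 66/0.1346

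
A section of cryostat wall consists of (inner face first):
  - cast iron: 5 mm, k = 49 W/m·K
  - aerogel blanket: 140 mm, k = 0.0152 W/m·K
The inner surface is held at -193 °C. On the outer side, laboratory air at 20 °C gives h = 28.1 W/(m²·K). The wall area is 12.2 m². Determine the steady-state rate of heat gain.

Series thermal resistances:
R_cast iron = L/(kA) = 0.005/(49×12.2) = 8.364×10^-6 K/W
R_aerogel blanket = L/(kA) = 0.14/(0.0152×12.2) = 0.755 K/W
R_outer film = 1/(h_o·A) = 1/(28.1×12.2) = 0.002917 K/W
R_total = 0.7579 K/W
Q = ΔT / R_total = 213 / 0.7579

Q ≈ 281 W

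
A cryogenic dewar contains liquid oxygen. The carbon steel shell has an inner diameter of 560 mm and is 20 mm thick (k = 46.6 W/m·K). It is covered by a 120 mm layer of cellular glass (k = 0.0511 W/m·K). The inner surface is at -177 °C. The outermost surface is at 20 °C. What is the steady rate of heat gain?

Radial (spherical) resistances in series:
R_carbon steel shell = (1/0.28 − 1/0.3)/(4π×46.6) = 4.066×10^-4 K/W
R_cellular glass = (1/0.3 − 1/0.42)/(4π×0.0511) = 1.483 K/W
R_total = 1.484 K/W
Q = ΔT/R_total = 197/1.484

Q ≈ 133 W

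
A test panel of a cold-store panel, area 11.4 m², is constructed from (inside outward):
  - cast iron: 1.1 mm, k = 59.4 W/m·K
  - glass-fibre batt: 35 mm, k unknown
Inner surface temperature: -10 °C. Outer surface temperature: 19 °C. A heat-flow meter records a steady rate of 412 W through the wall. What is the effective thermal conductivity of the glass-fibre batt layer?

Model the wall as resistances in series:
R_cast iron = L/(kA) = 0.0011/(59.4×11.4) = 1.624×10^-6 K/W
Sum of known resistances R_other = 1.624×10^-6 K/W
Total R = ΔT/Q = 29/412 = 0.07039 K/W
R_glass-fibre batt = R_total − R_other = 0.07039 K/W
k = L/(R·A) = 0.035/(0.07039×11.4)

k ≈ 0.0436 W/(m·K)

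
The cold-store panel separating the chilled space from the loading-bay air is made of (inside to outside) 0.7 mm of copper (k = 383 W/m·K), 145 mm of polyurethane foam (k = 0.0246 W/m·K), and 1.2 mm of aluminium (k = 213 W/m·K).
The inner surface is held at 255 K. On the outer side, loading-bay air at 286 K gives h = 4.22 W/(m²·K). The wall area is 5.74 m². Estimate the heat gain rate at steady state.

Model the wall as resistances in series:
R_copper = L/(kA) = 0.0007/(383×5.74) = 3.184×10^-7 K/W
R_polyurethane foam = L/(kA) = 0.145/(0.0246×5.74) = 1.027 K/W
R_aluminium = L/(kA) = 0.0012/(213×5.74) = 9.815×10^-7 K/W
R_outer film = 1/(h_o·A) = 1/(4.22×5.74) = 0.04128 K/W
R_total = 1.068 K/W
Q = ΔT / R_total = 31 / 1.068

Q ≈ 29 W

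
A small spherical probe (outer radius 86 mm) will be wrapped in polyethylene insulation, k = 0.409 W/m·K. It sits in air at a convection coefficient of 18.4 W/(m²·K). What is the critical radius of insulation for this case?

r_cr ≈ 44.5 mm

For a sphere r_cr = 2k/h = 2×0.409/18.4
r_cr = 44.5 mm; since the bare radius (86 mm) is above r_cr, any added insulation will reduce heat loss.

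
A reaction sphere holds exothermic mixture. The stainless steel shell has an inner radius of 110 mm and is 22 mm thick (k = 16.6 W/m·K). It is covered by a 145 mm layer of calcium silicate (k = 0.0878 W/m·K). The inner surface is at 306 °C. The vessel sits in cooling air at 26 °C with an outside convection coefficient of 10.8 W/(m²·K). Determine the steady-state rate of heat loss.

Q ≈ 75.7 W

For a spherical shell R = (1/r₁ − 1/r₂)/(4πk); film R = 1/(h·4πr²). In series:
R_stainless steel shell = (1/0.11 − 1/0.132)/(4π×16.6) = 0.007263 K/W
R_calcium silicate = (1/0.132 − 1/0.277)/(4π×0.0878) = 3.594 K/W
R_outer film = 1/(h·4πr_o²) = 1/(10.8×4π×0.277²) = 0.09603 K/W
R_total = 3.698 K/W
Q = ΔT/R_total = 280/3.698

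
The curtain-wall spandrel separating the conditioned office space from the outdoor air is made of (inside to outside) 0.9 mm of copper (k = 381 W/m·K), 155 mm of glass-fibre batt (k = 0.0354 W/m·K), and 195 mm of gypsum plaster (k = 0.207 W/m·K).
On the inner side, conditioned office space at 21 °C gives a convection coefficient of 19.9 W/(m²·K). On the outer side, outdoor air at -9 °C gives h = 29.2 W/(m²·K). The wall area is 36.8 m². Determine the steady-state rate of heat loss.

Q ≈ 204 W

Thermal resistances in series:
R_inner film = 1/(h_i·A) = 1/(19.9×36.8) = 0.001366 K/W
R_copper = L/(kA) = 0.0009/(381×36.8) = 6.419×10^-8 K/W
R_glass-fibre batt = L/(kA) = 0.155/(0.0354×36.8) = 0.119 K/W
R_gypsum plaster = L/(kA) = 0.195/(0.207×36.8) = 0.0256 K/W
R_outer film = 1/(h_o·A) = 1/(29.2×36.8) = 9.306×10^-4 K/W
R_total = 0.1469 K/W
Q = ΔT / R_total = 30 / 0.1469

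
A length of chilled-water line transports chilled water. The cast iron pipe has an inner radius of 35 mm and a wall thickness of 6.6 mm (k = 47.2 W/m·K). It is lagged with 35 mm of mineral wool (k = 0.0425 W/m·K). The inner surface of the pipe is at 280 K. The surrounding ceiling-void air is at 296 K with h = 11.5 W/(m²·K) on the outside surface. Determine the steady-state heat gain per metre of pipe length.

Cylindrical conduction, so R = ln(r₂/r₁)/(2πkL) per layer, in series:
R_cast iron pipe wall = ln(41.6/35)/(2π×47.2×1) = 5.825×10^-4 K/W
R_mineral wool = ln(76.6/41.6)/(2π×0.0425×1) = 2.286 K/W
R_outer film = 1/(h_o·2πr_oL) = 1/(11.5×2π×0.0766×1) = 0.1807 K/W
R_total = 2.467 K/W
Q = ΔT/R_total = 16/2.467

q′ ≈ 6.48 W/m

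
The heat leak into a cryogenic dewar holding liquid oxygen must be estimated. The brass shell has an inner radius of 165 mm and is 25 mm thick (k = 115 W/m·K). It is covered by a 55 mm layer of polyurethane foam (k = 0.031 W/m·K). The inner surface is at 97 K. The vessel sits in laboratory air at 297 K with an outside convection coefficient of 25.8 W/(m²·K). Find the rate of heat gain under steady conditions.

For a spherical shell R = (1/r₁ − 1/r₂)/(4πk); film R = 1/(h·4πr²). In series:
R_brass shell = (1/0.165 − 1/0.19)/(4π×115) = 5.518×10^-4 K/W
R_polyurethane foam = (1/0.19 − 1/0.245)/(4π×0.031) = 3.033 K/W
R_outer film = 1/(h·4πr_o²) = 1/(25.8×4π×0.245²) = 0.05139 K/W
R_total = 3.085 K/W
Q = ΔT/R_total = 200/3.085

Q ≈ 64.8 W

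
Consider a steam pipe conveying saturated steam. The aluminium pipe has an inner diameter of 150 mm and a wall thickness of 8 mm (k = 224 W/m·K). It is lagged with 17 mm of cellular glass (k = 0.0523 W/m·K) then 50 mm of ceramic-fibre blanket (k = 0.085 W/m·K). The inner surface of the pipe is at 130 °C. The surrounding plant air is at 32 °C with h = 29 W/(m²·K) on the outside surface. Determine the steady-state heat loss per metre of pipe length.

q′ ≈ 71.9 W/m

For a radial system each layer contributes R = ln(r_out/r_in)/(2πkL); films add R = 1/(hA).
R_aluminium pipe wall = ln(83/75)/(2π×224×1) = 7.201×10^-5 K/W
R_cellular glass = ln(100/83)/(2π×0.0523×1) = 0.567 K/W
R_ceramic-fibre blanket = ln(150/100)/(2π×0.085×1) = 0.7592 K/W
R_outer film = 1/(h_o·2πr_oL) = 1/(29×2π×0.15×1) = 0.03659 K/W
R_total = 1.363 K/W
Q = ΔT/R_total = 98/1.363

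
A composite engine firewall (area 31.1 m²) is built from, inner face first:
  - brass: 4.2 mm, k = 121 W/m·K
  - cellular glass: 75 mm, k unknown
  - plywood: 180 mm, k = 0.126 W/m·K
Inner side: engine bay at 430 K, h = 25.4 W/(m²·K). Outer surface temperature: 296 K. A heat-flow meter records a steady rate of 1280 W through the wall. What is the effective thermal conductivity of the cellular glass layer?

k ≈ 0.042 W/(m·K)

Model the wall as resistances in series:
R_inner film = 1/(h_i·A) = 1/(25.4×31.1) = 0.001266 K/W
R_brass = L/(kA) = 0.0042/(121×31.1) = 1.116×10^-6 K/W
R_plywood = L/(kA) = 0.18/(0.126×31.1) = 0.04593 K/W
Sum of known resistances R_other = 0.0472 K/W
Total R = ΔT/Q = 134/1280 = 0.1047 K/W
R_cellular glass = R_total − R_other = 0.05749 K/W
k = L/(R·A) = 0.075/(0.05749×31.1)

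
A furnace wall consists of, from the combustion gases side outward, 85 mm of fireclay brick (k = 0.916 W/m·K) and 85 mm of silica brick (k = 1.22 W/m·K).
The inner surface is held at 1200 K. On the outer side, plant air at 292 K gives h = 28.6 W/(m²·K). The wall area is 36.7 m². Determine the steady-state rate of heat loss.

Q ≈ 169000 W

Thermal resistances in series:
R_fireclay brick = L/(kA) = 0.085/(0.916×36.7) = 0.002528 K/W
R_silica brick = L/(kA) = 0.085/(1.22×36.7) = 0.001898 K/W
R_outer film = 1/(h_o·A) = 1/(28.6×36.7) = 9.527×10^-4 K/W
R_total = 0.00538 K/W
Q = ΔT / R_total = 908 / 0.00538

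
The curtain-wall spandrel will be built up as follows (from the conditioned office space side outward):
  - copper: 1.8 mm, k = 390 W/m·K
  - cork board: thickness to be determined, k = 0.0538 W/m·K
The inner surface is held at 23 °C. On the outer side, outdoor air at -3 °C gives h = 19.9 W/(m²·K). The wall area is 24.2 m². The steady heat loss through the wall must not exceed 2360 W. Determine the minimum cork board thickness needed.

Using the resistance-network approach (series):
R_copper = L/(kA) = 0.0018/(390×24.2) = 1.907×10^-7 K/W
R_outer film = 1/(h_o·A) = 1/(19.9×24.2) = 0.002076 K/W
Sum of the known resistances R_other = 0.002077 K/W
Required total resistance R_tot = ΔT/Q_allow = 26/2360 = 0.01102 K/W
R_cork board = R_tot − R_other = 0.00894 K/W
L = R·k·A = 0.00894×0.0538×24.2

L ≈ 11.6 mm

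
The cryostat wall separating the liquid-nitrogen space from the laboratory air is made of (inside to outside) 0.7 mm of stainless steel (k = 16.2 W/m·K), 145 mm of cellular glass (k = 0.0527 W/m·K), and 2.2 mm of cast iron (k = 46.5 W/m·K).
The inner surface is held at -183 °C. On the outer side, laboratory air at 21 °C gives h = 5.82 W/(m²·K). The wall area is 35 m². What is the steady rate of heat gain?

Using the resistance-network approach (series):
R_stainless steel = L/(kA) = 0.0007/(16.2×35) = 1.235×10^-6 K/W
R_cellular glass = L/(kA) = 0.145/(0.0527×35) = 0.07861 K/W
R_cast iron = L/(kA) = 0.0022/(46.5×35) = 1.352×10^-6 K/W
R_outer film = 1/(h_o·A) = 1/(5.82×35) = 0.004909 K/W
R_total = 0.08352 K/W
Q = ΔT / R_total = 204 / 0.08352

Q ≈ 2440 W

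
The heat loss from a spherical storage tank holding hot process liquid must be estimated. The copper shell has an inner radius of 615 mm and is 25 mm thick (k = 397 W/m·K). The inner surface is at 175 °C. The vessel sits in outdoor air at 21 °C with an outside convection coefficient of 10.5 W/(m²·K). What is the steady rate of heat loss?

Q ≈ 8320 W

Radial (spherical) resistances in series:
R_copper shell = (1/0.615 − 1/0.64)/(4π×397) = 1.273×10^-5 K/W
R_outer film = 1/(h·4πr_o²) = 1/(10.5×4π×0.64²) = 0.0185 K/W
R_total = 0.01852 K/W
Q = ΔT/R_total = 154/0.01852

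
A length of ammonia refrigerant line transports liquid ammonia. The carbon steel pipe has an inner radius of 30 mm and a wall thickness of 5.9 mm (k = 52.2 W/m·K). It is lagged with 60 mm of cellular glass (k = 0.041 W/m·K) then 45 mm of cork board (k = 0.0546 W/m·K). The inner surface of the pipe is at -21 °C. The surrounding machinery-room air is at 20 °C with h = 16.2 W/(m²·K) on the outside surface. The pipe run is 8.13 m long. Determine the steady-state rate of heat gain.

Q ≈ 66.6 W

Cylindrical conduction, so R = ln(r₂/r₁)/(2πkL) per layer, in series:
R_carbon steel pipe wall = ln(35.9/30)/(2π×52.2×8.13) = 6.733×10^-5 K/W
R_cellular glass = ln(95.9/35.9)/(2π×0.041×8.13) = 0.4691 K/W
R_cork board = ln(140.9/95.9)/(2π×0.0546×8.13) = 0.1379 K/W
R_outer film = 1/(h_o·2πr_oL) = 1/(16.2×2π×0.1409×8.13) = 0.008576 K/W
R_total = 0.6157 K/W
Q = ΔT/R_total = 41/0.6157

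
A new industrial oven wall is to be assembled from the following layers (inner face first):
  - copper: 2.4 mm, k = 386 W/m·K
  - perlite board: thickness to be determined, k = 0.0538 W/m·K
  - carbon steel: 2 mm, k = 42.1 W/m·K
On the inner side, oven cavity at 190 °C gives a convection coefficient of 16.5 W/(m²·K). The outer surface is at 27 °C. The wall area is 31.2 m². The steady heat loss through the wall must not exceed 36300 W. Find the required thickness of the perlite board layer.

L ≈ 4.27 mm

Using the resistance-network approach (series):
R_inner film = 1/(h_i·A) = 1/(16.5×31.2) = 0.001943 K/W
R_copper = L/(kA) = 0.0024/(386×31.2) = 1.993×10^-7 K/W
R_carbon steel = L/(kA) = 0.002/(42.1×31.2) = 1.523×10^-6 K/W
Sum of the known resistances R_other = 0.001944 K/W
Required total resistance R_tot = ΔT/Q_allow = 163/36300 = 0.00449 K/W
R_perlite board = R_tot − R_other = 0.002546 K/W
L = R·k·A = 0.002546×0.0538×31.2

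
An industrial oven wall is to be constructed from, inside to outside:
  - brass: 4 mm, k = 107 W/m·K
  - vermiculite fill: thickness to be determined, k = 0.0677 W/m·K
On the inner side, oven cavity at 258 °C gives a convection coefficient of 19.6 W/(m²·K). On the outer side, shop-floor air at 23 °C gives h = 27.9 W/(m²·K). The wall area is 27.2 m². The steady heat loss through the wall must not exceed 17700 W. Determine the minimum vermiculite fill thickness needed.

Thermal resistances in series:
R_inner film = 1/(h_i·A) = 1/(19.6×27.2) = 0.001876 K/W
R_brass = L/(kA) = 0.004/(107×27.2) = 1.374×10^-6 K/W
R_outer film = 1/(h_o·A) = 1/(27.9×27.2) = 0.001318 K/W
Sum of the known resistances R_other = 0.003195 K/W
Required total resistance R_tot = ΔT/Q_allow = 235/17700 = 0.01328 K/W
R_vermiculite fill = R_tot − R_other = 0.01008 K/W
L = R·k·A = 0.01008×0.0677×27.2

L ≈ 18.6 mm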